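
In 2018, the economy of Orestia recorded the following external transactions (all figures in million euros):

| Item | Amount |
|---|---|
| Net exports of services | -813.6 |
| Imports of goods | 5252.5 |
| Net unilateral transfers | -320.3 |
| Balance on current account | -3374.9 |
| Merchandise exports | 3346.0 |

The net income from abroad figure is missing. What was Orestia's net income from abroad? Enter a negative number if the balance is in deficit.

Current account = goods balance + services balance + net primary income + net secondary income
Sum of the known components = -3040.4
Net income from abroad = CA - (known components) = -3374.9 - (-3040.4) = -334.5

-334.5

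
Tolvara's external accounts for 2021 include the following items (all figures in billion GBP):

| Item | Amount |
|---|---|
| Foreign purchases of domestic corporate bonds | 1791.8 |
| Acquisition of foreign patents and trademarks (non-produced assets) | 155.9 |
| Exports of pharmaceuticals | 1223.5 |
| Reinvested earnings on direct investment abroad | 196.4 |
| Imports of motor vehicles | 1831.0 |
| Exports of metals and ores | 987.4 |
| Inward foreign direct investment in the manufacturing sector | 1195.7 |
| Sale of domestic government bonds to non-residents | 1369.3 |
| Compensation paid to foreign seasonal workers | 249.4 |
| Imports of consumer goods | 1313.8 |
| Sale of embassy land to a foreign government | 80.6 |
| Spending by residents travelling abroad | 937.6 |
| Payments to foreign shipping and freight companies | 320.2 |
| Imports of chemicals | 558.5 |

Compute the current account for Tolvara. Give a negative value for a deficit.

-2803.2

Goods: -1831.0 - 558.5 - 1313.8 + 987.4 + 1223.5 = -1492.4
Services: -320.2 - 937.6 = -1257.8
Primary income: -249.4 + 196.4 = -53.0
Current account = (-1492.4) + (-1257.8) + (-53.0) = -2803.2
(Excluded from the current account — financial account: foreign purchases of domestic corporate bonds 1791.8, inward foreign direct investment in the manufacturing sector 1195.7, sale of domestic government bonds to non-residents 1369.3; capital account: acquisition of foreign patents and trademarks (non-produced assets) 155.9, sale of embassy land to a foreign government 80.6.)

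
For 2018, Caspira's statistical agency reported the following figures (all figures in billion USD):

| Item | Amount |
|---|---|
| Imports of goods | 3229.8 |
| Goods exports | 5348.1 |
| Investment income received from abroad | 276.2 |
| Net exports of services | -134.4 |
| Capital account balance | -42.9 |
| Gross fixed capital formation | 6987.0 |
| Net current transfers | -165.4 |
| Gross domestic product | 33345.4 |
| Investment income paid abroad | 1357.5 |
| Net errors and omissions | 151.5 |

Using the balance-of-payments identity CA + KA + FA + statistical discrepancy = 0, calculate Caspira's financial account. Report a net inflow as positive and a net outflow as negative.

-845.8

Goods balance = 5348.1 - 3229.8 = 2118.3
Services balance = -134.4
Trade balance (goods + services) = 2118.3 + (-134.4) = 1983.9
Net primary income = 276.2 - 1357.5 = -1081.3
Net secondary income = -165.4
Current account = 1983.9 + (-1081.3) + (-165.4) = 737.2
Financial account = -(737.2 + (-42.9) + 151.5) = -845.8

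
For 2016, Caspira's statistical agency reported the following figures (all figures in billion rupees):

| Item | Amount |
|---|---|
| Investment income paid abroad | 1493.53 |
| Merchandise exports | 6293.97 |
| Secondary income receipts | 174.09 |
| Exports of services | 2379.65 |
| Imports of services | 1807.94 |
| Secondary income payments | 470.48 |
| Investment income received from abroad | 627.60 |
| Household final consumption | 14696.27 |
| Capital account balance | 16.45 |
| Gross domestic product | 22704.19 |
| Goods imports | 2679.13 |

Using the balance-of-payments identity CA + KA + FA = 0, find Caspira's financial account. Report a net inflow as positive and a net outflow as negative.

Goods balance = 6293.97 - 2679.13 = 3614.84
Services balance = 2379.65 - 1807.94 = 571.71
Trade balance (goods + services) = 3614.84 + 571.71 = 4186.55
Net primary income = 627.60 - 1493.53 = -865.93
Net secondary income = 174.09 - 470.48 = -296.39
Current account = 4186.55 + (-865.93) + (-296.39) = 3024.23
Financial account = -(3024.23 + 16.45) = -3040.68

-3040.68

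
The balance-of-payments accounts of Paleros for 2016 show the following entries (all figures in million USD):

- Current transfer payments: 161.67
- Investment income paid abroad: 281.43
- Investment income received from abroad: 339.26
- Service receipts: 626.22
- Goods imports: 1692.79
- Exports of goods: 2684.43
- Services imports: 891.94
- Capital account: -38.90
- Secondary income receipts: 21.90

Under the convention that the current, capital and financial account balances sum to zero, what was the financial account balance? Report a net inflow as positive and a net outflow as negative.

Goods balance = 2684.43 - 1692.79 = 991.64
Services balance = 626.22 - 891.94 = -265.72
Trade balance (goods + services) = 991.64 + (-265.72) = 725.92
Net primary income = 339.26 - 281.43 = 57.83
Net secondary income = 21.90 - 161.67 = -139.77
Current account = 725.92 + 57.83 + (-139.77) = 643.98
Financial account = -(643.98 + (-38.90)) = -605.08

-605.08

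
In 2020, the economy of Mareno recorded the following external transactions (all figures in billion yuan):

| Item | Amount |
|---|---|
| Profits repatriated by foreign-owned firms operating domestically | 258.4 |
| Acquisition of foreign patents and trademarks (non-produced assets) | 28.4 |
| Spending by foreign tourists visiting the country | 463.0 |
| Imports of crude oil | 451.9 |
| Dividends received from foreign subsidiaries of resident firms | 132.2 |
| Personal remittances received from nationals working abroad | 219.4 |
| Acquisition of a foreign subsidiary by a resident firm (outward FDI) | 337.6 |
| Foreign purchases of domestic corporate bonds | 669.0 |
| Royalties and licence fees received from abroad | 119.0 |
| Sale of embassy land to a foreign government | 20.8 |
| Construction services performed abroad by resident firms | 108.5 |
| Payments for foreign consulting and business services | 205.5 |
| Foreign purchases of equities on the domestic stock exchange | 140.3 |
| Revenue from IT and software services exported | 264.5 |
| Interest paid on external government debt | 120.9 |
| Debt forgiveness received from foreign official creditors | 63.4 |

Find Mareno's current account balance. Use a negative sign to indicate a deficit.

269.9

Goods: -451.9
Services: 119.0 + 264.5 + 463.0 + 108.5 - 205.5 = 749.5
Primary income: 132.2 - 258.4 - 120.9 = -247.1
Secondary income: 219.4
Current account = (-451.9) + 749.5 + (-247.1) + 219.4 = 269.9
(Excluded from the current account — capital account: acquisition of foreign patents and trademarks (non-produced assets) 28.4, sale of embassy land to a foreign government 20.8, debt forgiveness received from foreign official creditors 63.4; financial account: acquisition of a foreign subsidiary by a resident firm (outward FDI) 337.6, foreign purchases of domestic corporate bonds 669.0, foreign purchases of equities on the domestic stock exchange 140.3.)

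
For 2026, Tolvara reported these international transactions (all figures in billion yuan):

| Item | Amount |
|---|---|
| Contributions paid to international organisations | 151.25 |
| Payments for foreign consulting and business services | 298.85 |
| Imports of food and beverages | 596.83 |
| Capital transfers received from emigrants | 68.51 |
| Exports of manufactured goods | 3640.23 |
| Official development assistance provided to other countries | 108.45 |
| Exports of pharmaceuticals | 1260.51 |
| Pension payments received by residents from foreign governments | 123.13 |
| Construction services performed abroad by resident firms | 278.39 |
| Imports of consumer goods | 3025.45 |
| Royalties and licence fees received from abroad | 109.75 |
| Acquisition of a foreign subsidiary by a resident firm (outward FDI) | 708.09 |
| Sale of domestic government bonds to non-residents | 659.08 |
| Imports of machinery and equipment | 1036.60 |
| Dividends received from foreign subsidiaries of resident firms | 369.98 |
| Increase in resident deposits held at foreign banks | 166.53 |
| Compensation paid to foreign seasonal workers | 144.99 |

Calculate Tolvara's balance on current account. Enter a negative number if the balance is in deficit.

Goods: 1260.51 - 1036.60 + 3640.23 - 3025.45 - 596.83 = 241.86
Services: 109.75 - 298.85 + 278.39 = 89.29
Primary income: -144.99 + 369.98 = 224.99
Secondary income: -108.45 + 123.13 - 151.25 = -136.57
Current account = 241.86 + 89.29 + 224.99 + (-136.57) = 419.57
(Excluded from the current account — capital account: capital transfers received from emigrants 68.51; financial account: acquisition of a foreign subsidiary by a resident firm (outward FDI) 708.09, sale of domestic government bonds to non-residents 659.08, increase in resident deposits held at foreign banks 166.53.)

419.57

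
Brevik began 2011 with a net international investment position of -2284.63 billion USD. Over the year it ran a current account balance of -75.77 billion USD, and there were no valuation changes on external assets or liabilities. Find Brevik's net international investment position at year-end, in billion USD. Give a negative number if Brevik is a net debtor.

-2360.40

With no valuation effects, change in NIIP = current account = -75.77
End-of-year NIIP = -2284.63 + (-75.77) = -2360.40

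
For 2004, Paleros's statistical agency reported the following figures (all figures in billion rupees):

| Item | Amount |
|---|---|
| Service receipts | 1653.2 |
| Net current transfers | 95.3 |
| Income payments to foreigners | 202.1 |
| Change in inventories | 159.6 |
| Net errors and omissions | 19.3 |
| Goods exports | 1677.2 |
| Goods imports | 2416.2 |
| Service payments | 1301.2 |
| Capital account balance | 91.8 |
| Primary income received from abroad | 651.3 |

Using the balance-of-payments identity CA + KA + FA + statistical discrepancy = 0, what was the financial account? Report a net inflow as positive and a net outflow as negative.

-268.6

Goods balance = 1677.2 - 2416.2 = -739.0
Services balance = 1653.2 - 1301.2 = 352.0
Trade balance (goods + services) = -739.0 + 352.0 = -387.0
Net primary income = 651.3 - 202.1 = 449.2
Net secondary income = 95.3
Current account = -387.0 + 449.2 + 95.3 = 157.5
Financial account = -(157.5 + 91.8 + 19.3) = -268.6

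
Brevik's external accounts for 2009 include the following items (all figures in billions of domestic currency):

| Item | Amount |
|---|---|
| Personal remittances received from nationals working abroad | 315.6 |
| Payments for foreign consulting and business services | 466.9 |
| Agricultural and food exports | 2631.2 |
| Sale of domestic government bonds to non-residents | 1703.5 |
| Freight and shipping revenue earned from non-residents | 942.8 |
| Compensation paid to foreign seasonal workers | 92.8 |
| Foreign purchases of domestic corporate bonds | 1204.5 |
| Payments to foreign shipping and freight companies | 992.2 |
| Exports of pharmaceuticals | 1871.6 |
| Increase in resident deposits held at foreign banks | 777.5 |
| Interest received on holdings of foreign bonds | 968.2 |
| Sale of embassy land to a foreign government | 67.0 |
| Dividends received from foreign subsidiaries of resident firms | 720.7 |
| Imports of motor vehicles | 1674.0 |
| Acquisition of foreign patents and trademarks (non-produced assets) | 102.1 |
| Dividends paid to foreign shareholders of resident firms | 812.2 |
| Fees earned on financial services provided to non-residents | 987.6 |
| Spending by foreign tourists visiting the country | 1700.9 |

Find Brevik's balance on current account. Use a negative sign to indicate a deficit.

Goods: 1871.6 + 2631.2 - 1674.0 = 2828.8
Services: -992.2 + 942.8 - 466.9 + 987.6 + 1700.9 = 2172.2
Primary income: 968.2 - 92.8 - 812.2 + 720.7 = 783.9
Secondary income: 315.6
Current account = 2828.8 + 2172.2 + 783.9 + 315.6 = 6100.5
(Excluded from the current account — financial account: sale of domestic government bonds to non-residents 1703.5, foreign purchases of domestic corporate bonds 1204.5, increase in resident deposits held at foreign banks 777.5; capital account: sale of embassy land to a foreign government 67.0, acquisition of foreign patents and trademarks (non-produced assets) 102.1.)

6100.5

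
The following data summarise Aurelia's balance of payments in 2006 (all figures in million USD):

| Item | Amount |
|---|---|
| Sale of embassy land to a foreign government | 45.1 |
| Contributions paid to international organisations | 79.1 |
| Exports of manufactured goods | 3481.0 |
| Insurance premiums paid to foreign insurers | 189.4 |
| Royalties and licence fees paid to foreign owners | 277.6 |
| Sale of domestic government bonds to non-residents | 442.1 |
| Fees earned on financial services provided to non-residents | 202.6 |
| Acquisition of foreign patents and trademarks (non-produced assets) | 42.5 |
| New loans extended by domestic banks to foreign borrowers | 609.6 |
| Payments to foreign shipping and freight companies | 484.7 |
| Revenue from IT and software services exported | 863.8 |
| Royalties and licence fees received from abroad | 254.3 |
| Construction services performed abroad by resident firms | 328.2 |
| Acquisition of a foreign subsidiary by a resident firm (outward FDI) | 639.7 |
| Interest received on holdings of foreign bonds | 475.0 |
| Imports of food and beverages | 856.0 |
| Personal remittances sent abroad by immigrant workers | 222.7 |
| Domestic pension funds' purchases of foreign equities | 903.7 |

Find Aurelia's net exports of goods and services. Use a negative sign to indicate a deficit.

3322.2

Goods: 3481.0 - 856.0 = 2625.0
Services: -277.6 - 484.7 + 202.6 + 863.8 + 328.2 - 189.4 + 254.3 = 697.2
Trade balance = 2625.0 + 697.2 = 3322.2
(Excluded from the trade balance — capital account: sale of embassy land to a foreign government 45.1, acquisition of foreign patents and trademarks (non-produced assets) 42.5; secondary income: contributions paid to international organisations 79.1, personal remittances sent abroad by immigrant workers 222.7; financial account: sale of domestic government bonds to non-residents 442.1, new loans extended by domestic banks to foreign borrowers 609.6, acquisition of a foreign subsidiary by a resident firm (outward FDI) 639.7, domestic pension funds' purchases of foreign equities 903.7; primary income: interest received on holdings of foreign bonds 475.0.)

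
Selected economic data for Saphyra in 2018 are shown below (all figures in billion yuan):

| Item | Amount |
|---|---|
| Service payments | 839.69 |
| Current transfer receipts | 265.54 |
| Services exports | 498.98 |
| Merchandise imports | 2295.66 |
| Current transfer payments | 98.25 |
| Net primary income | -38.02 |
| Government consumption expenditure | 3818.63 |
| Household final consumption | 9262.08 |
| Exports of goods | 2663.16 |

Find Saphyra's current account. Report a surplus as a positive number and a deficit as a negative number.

Goods balance = 2663.16 - 2295.66 = 367.50
Services balance = 498.98 - 839.69 = -340.71
Trade balance (goods + services) = 367.50 + (-340.71) = 26.79
Net primary income = -38.02
Net secondary income = 265.54 - 98.25 = 167.29
Current account = 26.79 + (-38.02) + 167.29 = 156.06

156.06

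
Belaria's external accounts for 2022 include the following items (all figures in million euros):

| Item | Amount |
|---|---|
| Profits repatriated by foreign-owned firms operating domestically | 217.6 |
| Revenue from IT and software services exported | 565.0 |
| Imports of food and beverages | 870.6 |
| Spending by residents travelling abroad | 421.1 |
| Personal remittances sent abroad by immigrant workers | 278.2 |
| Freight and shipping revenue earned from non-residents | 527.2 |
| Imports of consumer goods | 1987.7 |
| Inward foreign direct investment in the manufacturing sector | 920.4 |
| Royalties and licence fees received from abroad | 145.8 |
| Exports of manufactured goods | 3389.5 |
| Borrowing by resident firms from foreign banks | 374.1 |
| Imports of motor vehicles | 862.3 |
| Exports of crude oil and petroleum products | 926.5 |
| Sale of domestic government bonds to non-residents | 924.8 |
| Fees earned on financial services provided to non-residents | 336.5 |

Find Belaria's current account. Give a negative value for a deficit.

Goods: -1987.7 + 3389.5 - 870.6 - 862.3 + 926.5 = 595.4
Services: 565.0 + 527.2 - 421.1 + 336.5 + 145.8 = 1153.4
Primary income: -217.6
Secondary income: -278.2
Current account = 595.4 + 1153.4 + (-217.6) + (-278.2) = 1253.0
(Excluded from the current account — financial account: inward foreign direct investment in the manufacturing sector 920.4, borrowing by resident firms from foreign banks 374.1, sale of domestic government bonds to non-residents 924.8.)

1253.0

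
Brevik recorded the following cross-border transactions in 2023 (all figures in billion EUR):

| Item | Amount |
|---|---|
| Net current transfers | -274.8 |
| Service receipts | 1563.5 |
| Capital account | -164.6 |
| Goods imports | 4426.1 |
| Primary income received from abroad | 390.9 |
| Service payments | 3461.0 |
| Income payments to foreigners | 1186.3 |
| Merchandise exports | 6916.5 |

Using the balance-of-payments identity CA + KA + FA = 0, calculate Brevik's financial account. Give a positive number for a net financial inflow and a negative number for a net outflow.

Goods balance = 6916.5 - 4426.1 = 2490.4
Services balance = 1563.5 - 3461.0 = -1897.5
Trade balance (goods + services) = 2490.4 + (-1897.5) = 592.9
Net primary income = 390.9 - 1186.3 = -795.4
Net secondary income = -274.8
Current account = 592.9 + (-795.4) + (-274.8) = -477.3
Financial account = -(-477.3 + (-164.6)) = 641.9

641.9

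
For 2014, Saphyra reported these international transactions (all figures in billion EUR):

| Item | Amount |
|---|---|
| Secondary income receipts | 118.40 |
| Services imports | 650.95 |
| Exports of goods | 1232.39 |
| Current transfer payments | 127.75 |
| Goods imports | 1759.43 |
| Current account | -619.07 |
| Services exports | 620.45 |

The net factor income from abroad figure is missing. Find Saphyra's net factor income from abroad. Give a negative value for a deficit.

-52.18

Current account = goods balance + services balance + net primary income + net secondary income
Sum of the known components = -566.89
Net factor income from abroad = CA - (known components) = -619.07 - (-566.89) = -52.18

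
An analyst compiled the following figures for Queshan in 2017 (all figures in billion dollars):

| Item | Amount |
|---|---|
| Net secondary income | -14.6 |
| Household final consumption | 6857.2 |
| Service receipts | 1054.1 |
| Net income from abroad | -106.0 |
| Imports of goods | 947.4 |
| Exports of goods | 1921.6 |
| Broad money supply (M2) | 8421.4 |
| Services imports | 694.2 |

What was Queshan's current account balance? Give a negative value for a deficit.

Goods balance = 1921.6 - 947.4 = 974.2
Services balance = 1054.1 - 694.2 = 359.9
Trade balance (goods + services) = 974.2 + 359.9 = 1334.1
Net primary income = -106.0
Net secondary income = -14.6
Current account = 1334.1 + (-106.0) + (-14.6) = 1213.5

1213.5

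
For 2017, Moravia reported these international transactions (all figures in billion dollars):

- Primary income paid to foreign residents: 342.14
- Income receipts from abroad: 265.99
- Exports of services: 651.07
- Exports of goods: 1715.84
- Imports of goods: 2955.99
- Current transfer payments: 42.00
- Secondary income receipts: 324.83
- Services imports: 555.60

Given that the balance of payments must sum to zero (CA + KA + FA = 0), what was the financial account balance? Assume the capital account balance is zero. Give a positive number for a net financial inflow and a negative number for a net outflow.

Goods balance = 1715.84 - 2955.99 = -1240.15
Services balance = 651.07 - 555.60 = 95.47
Trade balance (goods + services) = -1240.15 + 95.47 = -1144.68
Net primary income = 265.99 - 342.14 = -76.15
Net secondary income = 324.83 - 42.00 = 282.83
Current account = -1144.68 + (-76.15) + 282.83 = -938.00
Financial account = -(-938.00) = 938.00

938.00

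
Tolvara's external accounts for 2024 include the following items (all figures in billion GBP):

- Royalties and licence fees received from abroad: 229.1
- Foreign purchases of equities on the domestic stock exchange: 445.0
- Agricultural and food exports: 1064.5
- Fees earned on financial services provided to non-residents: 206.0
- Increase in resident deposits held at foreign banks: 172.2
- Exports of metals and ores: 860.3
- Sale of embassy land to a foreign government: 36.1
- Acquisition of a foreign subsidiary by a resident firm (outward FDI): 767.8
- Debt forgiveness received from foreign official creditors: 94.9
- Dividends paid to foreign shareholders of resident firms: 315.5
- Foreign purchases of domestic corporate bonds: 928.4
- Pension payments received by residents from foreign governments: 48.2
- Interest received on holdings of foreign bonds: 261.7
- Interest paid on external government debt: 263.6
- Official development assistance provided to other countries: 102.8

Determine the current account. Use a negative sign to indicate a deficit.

Goods: 1064.5 + 860.3 = 1924.8
Services: 206.0 + 229.1 = 435.1
Primary income: 261.7 - 263.6 - 315.5 = -317.4
Secondary income: -102.8 + 48.2 = -54.6
Current account = 1924.8 + 435.1 + (-317.4) + (-54.6) = 1987.9
(Excluded from the current account — financial account: foreign purchases of equities on the domestic stock exchange 445.0, increase in resident deposits held at foreign banks 172.2, acquisition of a foreign subsidiary by a resident firm (outward FDI) 767.8, foreign purchases of domestic corporate bonds 928.4; capital account: sale of embassy land to a foreign government 36.1, debt forgiveness received from foreign official creditors 94.9.)

1987.9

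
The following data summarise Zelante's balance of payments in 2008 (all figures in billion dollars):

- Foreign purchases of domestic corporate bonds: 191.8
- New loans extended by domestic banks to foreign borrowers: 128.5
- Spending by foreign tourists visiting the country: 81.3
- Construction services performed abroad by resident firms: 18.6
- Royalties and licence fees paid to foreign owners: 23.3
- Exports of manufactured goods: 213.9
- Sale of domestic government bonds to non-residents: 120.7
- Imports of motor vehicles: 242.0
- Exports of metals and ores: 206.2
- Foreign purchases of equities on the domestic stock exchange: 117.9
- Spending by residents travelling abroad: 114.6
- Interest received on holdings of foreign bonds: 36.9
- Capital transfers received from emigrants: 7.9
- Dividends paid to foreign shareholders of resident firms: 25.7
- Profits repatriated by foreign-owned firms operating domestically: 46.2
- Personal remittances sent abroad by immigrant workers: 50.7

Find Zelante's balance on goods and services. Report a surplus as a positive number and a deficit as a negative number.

Goods: -242.0 + 213.9 + 206.2 = 178.1
Services: 18.6 - 23.3 + 81.3 - 114.6 = -38.0
Trade balance = 178.1 + (-38.0) = 140.1
(Excluded from the trade balance — financial account: foreign purchases of domestic corporate bonds 191.8, new loans extended by domestic banks to foreign borrowers 128.5, sale of domestic government bonds to non-residents 120.7, foreign purchases of equities on the domestic stock exchange 117.9; primary income: interest received on holdings of foreign bonds 36.9, dividends paid to foreign shareholders of resident firms 25.7, profits repatriated by foreign-owned firms operating domestically 46.2; capital account: capital transfers received from emigrants 7.9; secondary income: personal remittances sent abroad by immigrant workers 50.7.)

140.1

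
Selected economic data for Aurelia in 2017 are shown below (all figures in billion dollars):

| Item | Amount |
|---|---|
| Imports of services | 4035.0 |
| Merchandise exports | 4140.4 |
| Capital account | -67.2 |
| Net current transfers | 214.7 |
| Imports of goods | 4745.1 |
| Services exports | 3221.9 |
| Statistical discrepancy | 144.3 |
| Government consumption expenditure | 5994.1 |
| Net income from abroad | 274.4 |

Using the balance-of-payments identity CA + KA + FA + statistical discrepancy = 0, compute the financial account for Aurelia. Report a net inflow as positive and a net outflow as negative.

Goods balance = 4140.4 - 4745.1 = -604.7
Services balance = 3221.9 - 4035.0 = -813.1
Trade balance (goods + services) = -604.7 + (-813.1) = -1417.8
Net primary income = 274.4
Net secondary income = 214.7
Current account = -1417.8 + 274.4 + 214.7 = -928.7
Financial account = -(-928.7 + (-67.2) + 144.3) = 851.6

851.6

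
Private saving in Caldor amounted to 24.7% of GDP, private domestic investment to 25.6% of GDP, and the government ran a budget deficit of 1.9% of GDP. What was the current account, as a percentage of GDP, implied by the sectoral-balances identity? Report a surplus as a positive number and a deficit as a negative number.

-2.8

By the sectoral-balances identity, CA = (S_private - I) + (T - G).
Private balance = 24.7 - 25.6 = -0.9
Government balance (T - G) = -1.9
CA = -0.9 + (-1.9) = -2.8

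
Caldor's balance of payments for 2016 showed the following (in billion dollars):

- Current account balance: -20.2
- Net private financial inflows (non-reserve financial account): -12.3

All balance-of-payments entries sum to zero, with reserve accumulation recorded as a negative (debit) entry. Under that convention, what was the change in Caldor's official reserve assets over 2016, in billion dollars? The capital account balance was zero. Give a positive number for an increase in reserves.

Official reserve transactions balance = -((-20.2) + (-12.3)) = 32.5
An accumulation of reserves is recorded as a debit (negative entry), so the change in the stock of reserves is the negative of that balance.
Change in official reserves = -(32.5) = -32.5

-32.5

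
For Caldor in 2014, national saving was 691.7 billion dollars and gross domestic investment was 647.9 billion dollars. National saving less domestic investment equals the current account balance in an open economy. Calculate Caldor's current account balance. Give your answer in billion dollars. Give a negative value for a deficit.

CA = S - I = 691.7 - 647.9 = 43.8

43.8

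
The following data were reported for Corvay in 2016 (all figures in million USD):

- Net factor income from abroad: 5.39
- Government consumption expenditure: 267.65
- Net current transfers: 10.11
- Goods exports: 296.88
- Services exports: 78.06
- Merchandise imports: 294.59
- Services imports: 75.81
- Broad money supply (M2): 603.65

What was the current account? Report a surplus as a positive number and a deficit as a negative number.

Goods balance = 296.88 - 294.59 = 2.29
Services balance = 78.06 - 75.81 = 2.25
Trade balance (goods + services) = 2.29 + 2.25 = 4.54
Net primary income = 5.39
Net secondary income = 10.11
Current account = 4.54 + 5.39 + 10.11 = 20.04

20.04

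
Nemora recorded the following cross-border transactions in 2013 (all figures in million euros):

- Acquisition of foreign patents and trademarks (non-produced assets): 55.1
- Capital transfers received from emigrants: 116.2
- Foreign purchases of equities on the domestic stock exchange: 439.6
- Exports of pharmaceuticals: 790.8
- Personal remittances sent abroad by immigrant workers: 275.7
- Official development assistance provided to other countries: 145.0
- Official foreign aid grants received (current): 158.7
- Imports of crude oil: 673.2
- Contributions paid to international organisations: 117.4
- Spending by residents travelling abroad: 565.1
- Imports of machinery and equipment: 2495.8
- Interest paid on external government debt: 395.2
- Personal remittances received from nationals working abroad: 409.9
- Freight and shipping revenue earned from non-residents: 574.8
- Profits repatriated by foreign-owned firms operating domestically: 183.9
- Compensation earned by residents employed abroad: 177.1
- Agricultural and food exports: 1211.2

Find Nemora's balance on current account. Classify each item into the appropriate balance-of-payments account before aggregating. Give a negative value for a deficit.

Goods: 1211.2 - 673.2 - 2495.8 + 790.8 = -1167.0
Services: -565.1 + 574.8 = 9.7
Primary income: -183.9 - 395.2 + 177.1 = -402.0
Secondary income: -117.4 - 275.7 + 158.7 + 409.9 - 145.0 = 30.5
Current account = (-1167.0) + 9.7 + (-402.0) + 30.5 = -1528.8
(Excluded from the current account — capital account: acquisition of foreign patents and trademarks (non-produced assets) 55.1, capital transfers received from emigrants 116.2; financial account: foreign purchases of equities on the domestic stock exchange 439.6.)

-1528.8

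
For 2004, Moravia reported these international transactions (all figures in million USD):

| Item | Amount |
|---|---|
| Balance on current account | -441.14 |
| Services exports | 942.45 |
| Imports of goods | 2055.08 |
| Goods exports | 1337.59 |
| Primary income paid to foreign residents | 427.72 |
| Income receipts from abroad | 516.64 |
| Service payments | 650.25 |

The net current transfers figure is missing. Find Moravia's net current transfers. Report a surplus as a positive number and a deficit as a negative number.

Current account = goods balance + services balance + net primary income + net secondary income
Sum of the known components = -336.37
Net current transfers = CA - (known components) = -441.14 - (-336.37) = -104.77

-104.77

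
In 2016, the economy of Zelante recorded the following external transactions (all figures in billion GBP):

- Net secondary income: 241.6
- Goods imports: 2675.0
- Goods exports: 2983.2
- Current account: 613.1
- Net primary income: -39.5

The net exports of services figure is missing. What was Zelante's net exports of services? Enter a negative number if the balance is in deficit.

Current account = goods balance + services balance + net primary income + net secondary income
Sum of the known components = 510.3
Net exports of services = CA - (known components) = 613.1 - 510.3 = 102.8

102.8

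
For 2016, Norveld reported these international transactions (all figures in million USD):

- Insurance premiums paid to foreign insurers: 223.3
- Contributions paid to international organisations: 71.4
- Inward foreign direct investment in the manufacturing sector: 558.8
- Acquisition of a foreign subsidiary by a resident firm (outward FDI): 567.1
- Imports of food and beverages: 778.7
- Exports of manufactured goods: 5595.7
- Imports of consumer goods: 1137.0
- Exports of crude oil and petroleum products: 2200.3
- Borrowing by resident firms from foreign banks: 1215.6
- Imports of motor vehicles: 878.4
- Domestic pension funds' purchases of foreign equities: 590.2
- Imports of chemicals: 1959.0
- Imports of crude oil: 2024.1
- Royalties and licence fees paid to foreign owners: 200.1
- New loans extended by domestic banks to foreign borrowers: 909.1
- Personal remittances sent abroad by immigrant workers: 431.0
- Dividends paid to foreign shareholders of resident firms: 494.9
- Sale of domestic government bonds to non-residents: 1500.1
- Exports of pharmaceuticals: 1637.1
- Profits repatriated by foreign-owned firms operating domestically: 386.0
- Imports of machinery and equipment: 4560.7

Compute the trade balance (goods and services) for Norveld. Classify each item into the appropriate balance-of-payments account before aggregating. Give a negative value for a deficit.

-2328.2

Goods: 1637.1 + 2200.3 - 778.7 - 878.4 - 4560.7 + 5595.7 - 1137.0 - 2024.1 - 1959.0 = -1904.8
Services: -223.3 - 200.1 = -423.4
Trade balance = -1904.8 + (-423.4) = -2328.2
(Excluded from the trade balance — secondary income: contributions paid to international organisations 71.4, personal remittances sent abroad by immigrant workers 431.0; financial account: inward foreign direct investment in the manufacturing sector 558.8, acquisition of a foreign subsidiary by a resident firm (outward FDI) 567.1, borrowing by resident firms from foreign banks 1215.6, domestic pension funds' purchases of foreign equities 590.2, new loans extended by domestic banks to foreign borrowers 909.1, sale of domestic government bonds to non-residents 1500.1; primary income: dividends paid to foreign shareholders of resident firms 494.9, profits repatriated by foreign-owned firms operating domestically 386.0.)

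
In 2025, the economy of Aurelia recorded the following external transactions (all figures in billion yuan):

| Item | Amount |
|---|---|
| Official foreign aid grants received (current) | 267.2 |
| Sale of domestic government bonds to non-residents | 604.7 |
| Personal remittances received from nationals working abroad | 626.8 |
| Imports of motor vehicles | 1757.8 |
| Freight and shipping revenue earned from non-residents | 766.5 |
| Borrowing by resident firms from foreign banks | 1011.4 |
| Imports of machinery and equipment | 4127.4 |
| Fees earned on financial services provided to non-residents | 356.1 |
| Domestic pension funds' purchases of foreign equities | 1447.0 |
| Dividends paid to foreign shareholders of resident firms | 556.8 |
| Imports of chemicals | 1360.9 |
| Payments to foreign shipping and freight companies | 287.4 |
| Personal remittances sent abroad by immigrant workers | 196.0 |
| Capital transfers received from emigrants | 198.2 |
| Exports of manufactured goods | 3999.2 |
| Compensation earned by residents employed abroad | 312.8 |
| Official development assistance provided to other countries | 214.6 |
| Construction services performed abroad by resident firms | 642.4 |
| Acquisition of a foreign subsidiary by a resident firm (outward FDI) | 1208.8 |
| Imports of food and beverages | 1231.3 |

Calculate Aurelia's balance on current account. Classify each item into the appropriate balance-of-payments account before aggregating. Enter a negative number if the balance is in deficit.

-2761.2

Goods: -1360.9 + 3999.2 - 1231.3 - 1757.8 - 4127.4 = -4478.2
Services: 766.5 + 356.1 + 642.4 - 287.4 = 1477.6
Primary income: 312.8 - 556.8 = -244.0
Secondary income: -214.6 - 196.0 + 626.8 + 267.2 = 483.4
Current account = (-4478.2) + 1477.6 + (-244.0) + 483.4 = -2761.2
(Excluded from the current account — financial account: sale of domestic government bonds to non-residents 604.7, borrowing by resident firms from foreign banks 1011.4, domestic pension funds' purchases of foreign equities 1447.0, acquisition of a foreign subsidiary by a resident firm (outward FDI) 1208.8; capital account: capital transfers received from emigrants 198.2.)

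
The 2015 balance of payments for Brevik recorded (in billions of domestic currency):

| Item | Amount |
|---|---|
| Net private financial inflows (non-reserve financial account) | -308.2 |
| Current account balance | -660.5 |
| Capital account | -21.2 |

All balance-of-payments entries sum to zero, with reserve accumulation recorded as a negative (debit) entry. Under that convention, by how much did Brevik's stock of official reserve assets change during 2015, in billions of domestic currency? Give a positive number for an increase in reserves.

-989.9

Official reserve transactions balance = -((-660.5) + (-21.2) + (-308.2)) = 989.9
An accumulation of reserves is recorded as a debit (negative entry), so the change in the stock of reserves is the negative of that balance.
Change in official reserves = -(989.9) = -989.9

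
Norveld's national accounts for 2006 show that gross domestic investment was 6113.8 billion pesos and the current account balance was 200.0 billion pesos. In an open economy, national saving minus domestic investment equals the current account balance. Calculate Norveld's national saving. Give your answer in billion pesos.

6313.8

S = I + CA = 6113.8 + 200.0 = 6313.8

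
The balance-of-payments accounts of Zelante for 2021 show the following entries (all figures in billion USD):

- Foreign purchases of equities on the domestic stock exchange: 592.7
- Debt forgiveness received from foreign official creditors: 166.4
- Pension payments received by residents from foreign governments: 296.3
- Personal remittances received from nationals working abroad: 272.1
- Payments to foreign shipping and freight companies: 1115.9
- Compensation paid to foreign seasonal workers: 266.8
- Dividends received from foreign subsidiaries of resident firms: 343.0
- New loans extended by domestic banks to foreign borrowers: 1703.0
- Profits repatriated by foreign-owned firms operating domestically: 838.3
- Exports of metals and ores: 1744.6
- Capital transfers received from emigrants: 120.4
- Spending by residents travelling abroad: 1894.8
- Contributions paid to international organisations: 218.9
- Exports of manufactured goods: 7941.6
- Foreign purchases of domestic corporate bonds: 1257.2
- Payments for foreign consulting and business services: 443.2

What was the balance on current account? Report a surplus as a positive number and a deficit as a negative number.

Goods: 1744.6 + 7941.6 = 9686.2
Services: -443.2 - 1894.8 - 1115.9 = -3453.9
Primary income: 343.0 - 838.3 - 266.8 = -762.1
Secondary income: -218.9 + 296.3 + 272.1 = 349.5
Current account = 9686.2 + (-3453.9) + (-762.1) + 349.5 = 5819.7
(Excluded from the current account — financial account: foreign purchases of equities on the domestic stock exchange 592.7, new loans extended by domestic banks to foreign borrowers 1703.0, foreign purchases of domestic corporate bonds 1257.2; capital account: debt forgiveness received from foreign official creditors 166.4, capital transfers received from emigrants 120.4.)

5819.7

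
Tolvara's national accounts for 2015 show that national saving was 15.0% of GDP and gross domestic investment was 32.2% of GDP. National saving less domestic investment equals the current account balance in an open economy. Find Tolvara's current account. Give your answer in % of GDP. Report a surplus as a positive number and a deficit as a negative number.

-17.2

S - I = CA (net lending to the rest of the world).
CA = S - I = 15.0 - 32.2 = -17.2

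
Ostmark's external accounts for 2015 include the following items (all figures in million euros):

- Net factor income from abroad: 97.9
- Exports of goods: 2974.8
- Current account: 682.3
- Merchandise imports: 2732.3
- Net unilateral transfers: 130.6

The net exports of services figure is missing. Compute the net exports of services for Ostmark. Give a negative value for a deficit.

211.3

Current account = goods balance + services balance + net primary income + net secondary income
Sum of the known components = 471.0
Net exports of services = CA - (known components) = 682.3 - 471.0 = 211.3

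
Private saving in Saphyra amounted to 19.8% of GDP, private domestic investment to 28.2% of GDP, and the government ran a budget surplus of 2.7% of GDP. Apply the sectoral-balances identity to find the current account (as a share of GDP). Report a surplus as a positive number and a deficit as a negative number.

By the sectoral-balances identity, CA = (S_private - I) + (T - G).
Private balance = 19.8 - 28.2 = -8.4
Government balance (T - G) = 2.7
CA = -8.4 + 2.7 = -5.7

-5.7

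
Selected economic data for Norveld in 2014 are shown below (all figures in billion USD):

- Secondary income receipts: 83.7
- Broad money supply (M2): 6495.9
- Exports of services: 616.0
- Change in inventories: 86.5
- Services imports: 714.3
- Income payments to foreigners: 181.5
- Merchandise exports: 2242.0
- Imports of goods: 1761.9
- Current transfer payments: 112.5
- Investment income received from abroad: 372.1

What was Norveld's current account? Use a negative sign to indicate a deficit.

Goods balance = 2242.0 - 1761.9 = 480.1
Services balance = 616.0 - 714.3 = -98.3
Trade balance (goods + services) = 480.1 + (-98.3) = 381.8
Net primary income = 372.1 - 181.5 = 190.6
Net secondary income = 83.7 - 112.5 = -28.8
Current account = 381.8 + 190.6 + (-28.8) = 543.6

543.6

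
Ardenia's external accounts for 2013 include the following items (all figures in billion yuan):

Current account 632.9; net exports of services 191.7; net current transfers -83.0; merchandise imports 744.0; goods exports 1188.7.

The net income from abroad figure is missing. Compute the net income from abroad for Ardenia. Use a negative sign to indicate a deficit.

Current account = goods balance + services balance + net primary income + net secondary income
Sum of the known components = 553.4
Net income from abroad = CA - (known components) = 632.9 - 553.4 = 79.5

79.5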